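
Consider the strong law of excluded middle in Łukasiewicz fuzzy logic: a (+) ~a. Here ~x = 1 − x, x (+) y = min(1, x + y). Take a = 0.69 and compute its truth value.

~a = 1 − 0.69 = 0.31
a (+) ~a = min(1, 0.69 + 0.31) = min(1, 1.00) = 1.00
(As expected: always 1 in Ł∞ since a ⊕ (1−a) = 1.)

1.00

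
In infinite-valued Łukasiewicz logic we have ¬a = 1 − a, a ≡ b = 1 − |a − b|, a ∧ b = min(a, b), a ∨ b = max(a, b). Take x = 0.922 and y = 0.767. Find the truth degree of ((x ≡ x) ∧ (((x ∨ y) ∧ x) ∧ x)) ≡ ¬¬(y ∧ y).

0.845

x ≡ x = 1 − |0.922 − 0.922| = 1 − 0.000 = 1.000
x ∨ y = max(0.922, 0.767) = 0.922
(x ∨ y) ∧ x = min(0.922, 0.922) = 0.922
((x ∨ y) ∧ x) ∧ x = min(0.922, 0.922) = 0.922
(x ≡ x) ∧ (((x ∨ y) ∧ x) ∧ x) = min(1.000, 0.922) = 0.922
y ∧ y = min(0.767, 0.767) = 0.767
¬(y ∧ y) = 1 − 0.767 = 0.233
¬¬(y ∧ y) = 1 − 0.233 = 0.767
((x ≡ x) ∧ (((x ∨ y) ∧ x) ∧ x)) ≡ ¬¬(y ∧ y) = 1 − |0.922 − 0.767| = 1 − 0.155 = 0.845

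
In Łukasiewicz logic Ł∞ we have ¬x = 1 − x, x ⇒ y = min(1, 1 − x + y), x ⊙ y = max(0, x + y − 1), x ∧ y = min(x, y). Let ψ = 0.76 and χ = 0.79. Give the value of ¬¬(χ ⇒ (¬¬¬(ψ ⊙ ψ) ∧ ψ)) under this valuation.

0.69

ψ ⊙ ψ = max(0, 0.76 + 0.76 − 1) = max(0, 0.52) = 0.52
¬(ψ ⊙ ψ) = 1 − 0.52 = 0.48
¬¬(ψ ⊙ ψ) = 1 − 0.48 = 0.52
¬¬¬(ψ ⊙ ψ) = 1 − 0.52 = 0.48
¬¬¬(ψ ⊙ ψ) ∧ ψ = min(0.48, 0.76) = 0.48
χ ⇒ (¬¬¬(ψ ⊙ ψ) ∧ ψ) = min(1, 1 − 0.79 + 0.48) = min(1, 0.69) = 0.69
¬(χ ⇒ (¬¬¬(ψ ⊙ ψ) ∧ ψ)) = 1 − 0.69 = 0.31
¬¬(χ ⇒ (¬¬¬(ψ ⊙ ψ) ∧ ψ)) = 1 − 0.31 = 0.69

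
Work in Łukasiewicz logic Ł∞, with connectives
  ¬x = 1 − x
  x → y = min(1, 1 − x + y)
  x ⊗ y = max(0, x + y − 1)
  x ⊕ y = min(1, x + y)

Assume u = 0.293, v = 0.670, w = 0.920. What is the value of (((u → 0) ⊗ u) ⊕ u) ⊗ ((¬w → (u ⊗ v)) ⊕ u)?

u → 0 = min(1, 1 − 0.293 + 0.000) = min(1, 0.707) = 0.707
(u → 0) ⊗ u = max(0, 0.707 + 0.293 − 1) = max(0, 0.000) = 0.000
((u → 0) ⊗ u) ⊕ u = min(1, 0.000 + 0.293) = min(1, 0.293) = 0.293
¬w = 1 − 0.920 = 0.080
u ⊗ v = max(0, 0.293 + 0.670 − 1) = max(0, -0.037) = 0.000
¬w → (u ⊗ v) = min(1, 1 − 0.080 + 0.000) = min(1, 0.920) = 0.920
(¬w → (u ⊗ v)) ⊕ u = min(1, 0.920 + 0.293) = min(1, 1.213) = 1.000
(((u → 0) ⊗ u) ⊕ u) ⊗ ((¬w → (u ⊗ v)) ⊕ u) = max(0, 0.293 + 1.000 − 1) = max(0, 0.293) = 0.293

0.293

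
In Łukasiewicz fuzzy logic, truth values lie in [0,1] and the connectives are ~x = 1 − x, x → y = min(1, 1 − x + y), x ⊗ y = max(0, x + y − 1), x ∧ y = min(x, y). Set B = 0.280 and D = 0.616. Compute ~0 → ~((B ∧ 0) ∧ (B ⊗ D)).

~0 = 1 − 0.000 = 1.000
B ∧ 0 = min(0.280, 0.000) = 0.000
B ⊗ D = max(0, 0.280 + 0.616 − 1) = max(0, -0.104) = 0.000
(B ∧ 0) ∧ (B ⊗ D) = min(0.000, 0.000) = 0.000
~((B ∧ 0) ∧ (B ⊗ D)) = 1 − 0.000 = 1.000
~0 → ~((B ∧ 0) ∧ (B ⊗ D)) = min(1, 1 − 1.000 + 1.000) = min(1, 1.000) = 1.000

1.000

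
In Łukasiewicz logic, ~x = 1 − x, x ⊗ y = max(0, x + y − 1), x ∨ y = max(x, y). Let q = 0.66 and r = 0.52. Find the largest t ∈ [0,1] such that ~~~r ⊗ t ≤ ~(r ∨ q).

~r = 1 − 0.52 = 0.48
~~r = 1 − 0.48 = 0.52
~~~r = 1 − 0.52 = 0.48
So the left factor is ~~~r = 0.48.
r ∨ q = max(0.52, 0.66) = 0.66
~(r ∨ q) = 1 − 0.66 = 0.34
So the right-hand bound is ~(r ∨ q) = 0.34.
The residuum of the Łukasiewicz t-norm gives the supremum: min(1, 1 − 0.48 + 0.34).
1 − 0.48 + 0.34 = 0.86, so t = min(1, 0.86) = 0.86.
Check: 0.48 ⊗ 0.86 = max(0, 0.34) = 0.34 ≤ 0.34.

0.86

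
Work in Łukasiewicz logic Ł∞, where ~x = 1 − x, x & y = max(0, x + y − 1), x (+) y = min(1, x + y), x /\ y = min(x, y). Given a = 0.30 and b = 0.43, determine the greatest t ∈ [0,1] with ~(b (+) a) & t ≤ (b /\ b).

b (+) a = min(1, 0.43 + 0.30) = min(1, 0.73) = 0.73
~(b (+) a) = 1 − 0.73 = 0.27
So the left factor is ~(b (+) a) = 0.27.
b /\ b = min(0.43, 0.43) = 0.43
So the right-hand bound is b /\ b = 0.43.
The residuum of the Łukasiewicz t-norm gives the supremum: min(1, 1 − 0.27 + 0.43).
1 − 0.27 + 0.43 = 1.16, so t = min(1, 1.16) = 1.00.
Check: 0.27 & 1.00 = max(0, 0.27) = 0.27 ≤ 0.43.

1.00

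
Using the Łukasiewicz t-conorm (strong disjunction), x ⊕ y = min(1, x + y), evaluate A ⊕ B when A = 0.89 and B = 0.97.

1.00

A ⊕ B = min(1, 0.89 + 0.97) = min(1, 1.86) = 1.00
For comparison, the Gödel t-conorm max(x, y) would give 0.97.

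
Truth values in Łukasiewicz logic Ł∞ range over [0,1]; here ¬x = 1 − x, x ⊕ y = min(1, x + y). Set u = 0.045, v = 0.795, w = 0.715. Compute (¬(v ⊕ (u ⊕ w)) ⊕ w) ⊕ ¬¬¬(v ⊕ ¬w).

u ⊕ w = min(1, 0.045 + 0.715) = min(1, 0.760) = 0.760
v ⊕ (u ⊕ w) = min(1, 0.795 + 0.760) = min(1, 1.555) = 1.000
¬(v ⊕ (u ⊕ w)) = 1 − 1.000 = 0.000
¬(v ⊕ (u ⊕ w)) ⊕ w = min(1, 0.000 + 0.715) = min(1, 0.715) = 0.715
¬w = 1 − 0.715 = 0.285
v ⊕ ¬w = min(1, 0.795 + 0.285) = min(1, 1.080) = 1.000
¬(v ⊕ ¬w) = 1 − 1.000 = 0.000
¬¬(v ⊕ ¬w) = 1 − 0.000 = 1.000
¬¬¬(v ⊕ ¬w) = 1 − 1.000 = 0.000
(¬(v ⊕ (u ⊕ w)) ⊕ w) ⊕ ¬¬¬(v ⊕ ¬w) = min(1, 0.715 + 0.000) = min(1, 0.715) = 0.715

0.715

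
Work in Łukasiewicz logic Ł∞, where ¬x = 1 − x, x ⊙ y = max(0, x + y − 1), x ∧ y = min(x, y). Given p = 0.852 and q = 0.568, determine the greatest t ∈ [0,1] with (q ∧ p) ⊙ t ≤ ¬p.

q ∧ p = min(0.568, 0.852) = 0.568
So the left factor is q ∧ p = 0.568.
¬p = 1 − 0.852 = 0.148
So the right-hand bound is ¬p = 0.148.
The residuum of the Łukasiewicz t-norm gives the supremum: min(1, 1 − 0.568 + 0.148).
1 − 0.568 + 0.148 = 0.580, so t = min(1, 0.580) = 0.580.
Check: 0.568 ⊙ 0.580 = max(0, 0.148) = 0.148 ≤ 0.148.

0.580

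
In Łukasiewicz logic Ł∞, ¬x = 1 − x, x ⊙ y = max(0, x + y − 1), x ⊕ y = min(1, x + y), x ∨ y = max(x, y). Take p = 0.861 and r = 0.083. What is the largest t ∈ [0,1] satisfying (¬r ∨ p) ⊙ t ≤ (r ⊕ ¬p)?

0.305

¬r = 1 − 0.083 = 0.917
¬r ∨ p = max(0.917, 0.861) = 0.917
So the left factor is ¬r ∨ p = 0.917.
¬p = 1 − 0.861 = 0.139
r ⊕ ¬p = min(1, 0.083 + 0.139) = min(1, 0.222) = 0.222
So the right-hand bound is r ⊕ ¬p = 0.222.
The residuum of the Łukasiewicz t-norm gives the supremum: min(1, 1 − 0.917 + 0.222).
1 − 0.917 + 0.222 = 0.305, so t = min(1, 0.305) = 0.305.
Check: 0.917 ⊙ 0.305 = max(0, 0.222) = 0.222 ≤ 0.222.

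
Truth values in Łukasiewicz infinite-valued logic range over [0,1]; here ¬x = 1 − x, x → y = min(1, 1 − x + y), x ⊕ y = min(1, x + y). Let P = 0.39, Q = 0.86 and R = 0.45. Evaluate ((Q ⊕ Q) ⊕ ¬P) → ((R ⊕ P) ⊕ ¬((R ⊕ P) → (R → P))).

0.84

Q ⊕ Q = min(1, 0.86 + 0.86) = min(1, 1.72) = 1.00
¬P = 1 − 0.39 = 0.61
(Q ⊕ Q) ⊕ ¬P = min(1, 1.00 + 0.61) = min(1, 1.61) = 1.00
R ⊕ P = min(1, 0.45 + 0.39) = min(1, 0.84) = 0.84
R → P = min(1, 1 − 0.45 + 0.39) = min(1, 0.94) = 0.94
(R ⊕ P) → (R → P) = min(1, 1 − 0.84 + 0.94) = min(1, 1.10) = 1.00
¬((R ⊕ P) → (R → P)) = 1 − 1.00 = 0.00
(R ⊕ P) ⊕ ¬((R ⊕ P) → (R → P)) = min(1, 0.84 + 0.00) = min(1, 0.84) = 0.84
((Q ⊕ Q) ⊕ ¬P) → ((R ⊕ P) ⊕ ¬((R ⊕ P) → (R → P))) = min(1, 1 − 1.00 + 0.84) = min(1, 0.84) = 0.84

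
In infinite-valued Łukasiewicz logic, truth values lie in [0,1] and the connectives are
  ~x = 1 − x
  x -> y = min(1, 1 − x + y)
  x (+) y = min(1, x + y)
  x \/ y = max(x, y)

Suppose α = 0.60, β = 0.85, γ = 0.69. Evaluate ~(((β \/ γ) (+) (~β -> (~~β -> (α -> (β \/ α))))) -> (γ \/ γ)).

0.31

β \/ γ = max(0.85, 0.69) = 0.85
~β = 1 − 0.85 = 0.15
~~β = 1 − 0.15 = 0.85
β \/ α = max(0.85, 0.60) = 0.85
α -> (β \/ α) = min(1, 1 − 0.60 + 0.85) = min(1, 1.25) = 1.00
~~β -> (α -> (β \/ α)) = min(1, 1 − 0.85 + 1.00) = min(1, 1.15) = 1.00
~β -> (~~β -> (α -> (β \/ α))) = min(1, 1 − 0.15 + 1.00) = min(1, 1.85) = 1.00
(β \/ γ) (+) (~β -> (~~β -> (α -> (β \/ α)))) = min(1, 0.85 + 1.00) = min(1, 1.85) = 1.00
γ \/ γ = max(0.69, 0.69) = 0.69
((β \/ γ) (+) (~β -> (~~β -> (α -> (β \/ α))))) -> (γ \/ γ) = min(1, 1 − 1.00 + 0.69) = min(1, 0.69) = 0.69
~(((β \/ γ) (+) (~β -> (~~β -> (α -> (β \/ α))))) -> (γ \/ γ)) = 1 − 0.69 = 0.31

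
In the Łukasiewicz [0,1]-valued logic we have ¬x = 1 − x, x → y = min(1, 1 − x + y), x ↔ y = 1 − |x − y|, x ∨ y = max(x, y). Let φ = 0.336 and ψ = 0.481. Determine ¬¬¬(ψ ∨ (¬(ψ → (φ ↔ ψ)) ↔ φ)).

0.336

φ ↔ ψ = 1 − |0.336 − 0.481| = 1 − 0.145 = 0.855
ψ → (φ ↔ ψ) = min(1, 1 − 0.481 + 0.855) = min(1, 1.374) = 1.000
¬(ψ → (φ ↔ ψ)) = 1 − 1.000 = 0.000
¬(ψ → (φ ↔ ψ)) ↔ φ = 1 − |0.000 − 0.336| = 1 − 0.336 = 0.664
ψ ∨ (¬(ψ → (φ ↔ ψ)) ↔ φ) = max(0.481, 0.664) = 0.664
¬(ψ ∨ (¬(ψ → (φ ↔ ψ)) ↔ φ)) = 1 − 0.664 = 0.336
¬¬(ψ ∨ (¬(ψ → (φ ↔ ψ)) ↔ φ)) = 1 − 0.336 = 0.664
¬¬¬(ψ ∨ (¬(ψ → (φ ↔ ψ)) ↔ φ)) = 1 − 0.664 = 0.336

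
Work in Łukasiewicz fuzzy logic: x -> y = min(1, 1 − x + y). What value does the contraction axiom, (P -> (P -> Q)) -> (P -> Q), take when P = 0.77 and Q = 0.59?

0.82

P -> Q = min(1, 1 − 0.77 + 0.59) = min(1, 0.82) = 0.82
P -> (P -> Q) = min(1, 1 − 0.77 + 0.82) = min(1, 1.05) = 1.00
(P -> (P -> Q)) -> (P -> Q) = min(1, 1 − 1.00 + 0.82) = min(1, 0.82) = 0.82
(The value 0.82 < 1 shows this instance is not satisfied; fails in Ł∞ (the t-norm is not idempotent).)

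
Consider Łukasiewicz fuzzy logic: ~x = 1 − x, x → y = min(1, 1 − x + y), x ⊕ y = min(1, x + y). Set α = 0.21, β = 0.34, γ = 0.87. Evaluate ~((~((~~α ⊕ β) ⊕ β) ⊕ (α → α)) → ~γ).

~α = 1 − 0.21 = 0.79
~~α = 1 − 0.79 = 0.21
~~α ⊕ β = min(1, 0.21 + 0.34) = min(1, 0.55) = 0.55
(~~α ⊕ β) ⊕ β = min(1, 0.55 + 0.34) = min(1, 0.89) = 0.89
~((~~α ⊕ β) ⊕ β) = 1 − 0.89 = 0.11
α → α = min(1, 1 − 0.21 + 0.21) = min(1, 1.00) = 1.00
~((~~α ⊕ β) ⊕ β) ⊕ (α → α) = min(1, 0.11 + 1.00) = min(1, 1.11) = 1.00
~γ = 1 − 0.87 = 0.13
(~((~~α ⊕ β) ⊕ β) ⊕ (α → α)) → ~γ = min(1, 1 − 1.00 + 0.13) = min(1, 0.13) = 0.13
~((~((~~α ⊕ β) ⊕ β) ⊕ (α → α)) → ~γ) = 1 − 0.13 = 0.87

0.87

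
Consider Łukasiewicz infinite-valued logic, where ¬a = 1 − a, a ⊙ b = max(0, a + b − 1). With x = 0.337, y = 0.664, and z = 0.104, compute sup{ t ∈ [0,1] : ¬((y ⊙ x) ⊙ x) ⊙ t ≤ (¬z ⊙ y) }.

0.560

y ⊙ x = max(0, 0.664 + 0.337 − 1) = max(0, 0.001) = 0.001
(y ⊙ x) ⊙ x = max(0, 0.001 + 0.337 − 1) = max(0, -0.662) = 0.000
¬((y ⊙ x) ⊙ x) = 1 − 0.000 = 1.000
So the left factor is ¬((y ⊙ x) ⊙ x) = 1.000.
¬z = 1 − 0.104 = 0.896
¬z ⊙ y = max(0, 0.896 + 0.664 − 1) = max(0, 0.560) = 0.560
So the right-hand bound is ¬z ⊙ y = 0.560.
The residuum of the Łukasiewicz t-norm gives the supremum: min(1, 1 − 1.000 + 0.560).
1 − 1.000 + 0.560 = 0.560, so t = min(1, 0.560) = 0.560.
Check: 1.000 ⊙ 0.560 = max(0, 0.560) = 0.560 ≤ 0.560.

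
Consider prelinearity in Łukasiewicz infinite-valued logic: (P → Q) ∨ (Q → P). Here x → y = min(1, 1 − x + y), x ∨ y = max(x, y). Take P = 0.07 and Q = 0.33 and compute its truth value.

P → Q = min(1, 1 − 0.07 + 0.33) = min(1, 1.26) = 1.00
Q → P = min(1, 1 − 0.33 + 0.07) = min(1, 0.74) = 0.74
(P → Q) ∨ (Q → P) = max(1.00, 0.74) = 1.00
(As expected: a Ł∞-tautology — holds in every MV-chain.)

1.00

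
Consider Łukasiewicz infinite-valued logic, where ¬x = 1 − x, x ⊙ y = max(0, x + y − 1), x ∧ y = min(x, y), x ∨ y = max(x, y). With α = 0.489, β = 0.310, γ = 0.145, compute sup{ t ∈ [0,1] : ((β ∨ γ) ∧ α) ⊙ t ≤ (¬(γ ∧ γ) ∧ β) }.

β ∨ γ = max(0.310, 0.145) = 0.310
(β ∨ γ) ∧ α = min(0.310, 0.489) = 0.310
So the left factor is (β ∨ γ) ∧ α = 0.310.
γ ∧ γ = min(0.145, 0.145) = 0.145
¬(γ ∧ γ) = 1 − 0.145 = 0.855
¬(γ ∧ γ) ∧ β = min(0.855, 0.310) = 0.310
So the right-hand bound is ¬(γ ∧ γ) ∧ β = 0.310.
The residuum of the Łukasiewicz t-norm gives the supremum: min(1, 1 − 0.310 + 0.310).
1 − 0.310 + 0.310 = 1.000, so t = min(1, 1.000) = 1.000.
Check: 0.310 ⊙ 1.000 = max(0, 0.310) = 0.310 ≤ 0.310.

1.000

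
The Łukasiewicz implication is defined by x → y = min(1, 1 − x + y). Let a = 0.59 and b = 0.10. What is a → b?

0.51

a → b = min(1, 1 − 0.59 + 0.10) = min(1, 0.51) = 0.51
For comparison, the Gödel implication (1 if x ≤ y else y) would give 0.10.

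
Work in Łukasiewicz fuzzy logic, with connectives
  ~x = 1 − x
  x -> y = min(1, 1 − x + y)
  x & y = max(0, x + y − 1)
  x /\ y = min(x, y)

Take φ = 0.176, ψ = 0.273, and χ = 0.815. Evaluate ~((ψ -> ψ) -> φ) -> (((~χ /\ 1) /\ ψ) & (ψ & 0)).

0.176

ψ -> ψ = min(1, 1 − 0.273 + 0.273) = min(1, 1.000) = 1.000
(ψ -> ψ) -> φ = min(1, 1 − 1.000 + 0.176) = min(1, 0.176) = 0.176
~((ψ -> ψ) -> φ) = 1 − 0.176 = 0.824
~χ = 1 − 0.815 = 0.185
~χ /\ 1 = min(0.185, 1.000) = 0.185
(~χ /\ 1) /\ ψ = min(0.185, 0.273) = 0.185
ψ & 0 = max(0, 0.273 + 0.000 − 1) = max(0, -0.727) = 0.000
((~χ /\ 1) /\ ψ) & (ψ & 0) = max(0, 0.185 + 0.000 − 1) = max(0, -0.815) = 0.000
~((ψ -> ψ) -> φ) -> (((~χ /\ 1) /\ ψ) & (ψ & 0)) = min(1, 1 − 0.824 + 0.000) = min(1, 0.176) = 0.176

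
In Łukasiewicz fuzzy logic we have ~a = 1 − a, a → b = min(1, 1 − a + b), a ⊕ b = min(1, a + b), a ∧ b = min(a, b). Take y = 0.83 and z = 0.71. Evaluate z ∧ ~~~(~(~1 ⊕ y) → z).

0.00

~1 = 1 − 1.00 = 0.00
~1 ⊕ y = min(1, 0.00 + 0.83) = min(1, 0.83) = 0.83
~(~1 ⊕ y) = 1 − 0.83 = 0.17
~(~1 ⊕ y) → z = min(1, 1 − 0.17 + 0.71) = min(1, 1.54) = 1.00
~(~(~1 ⊕ y) → z) = 1 − 1.00 = 0.00
~~(~(~1 ⊕ y) → z) = 1 − 0.00 = 1.00
~~~(~(~1 ⊕ y) → z) = 1 − 1.00 = 0.00
z ∧ ~~~(~(~1 ⊕ y) → z) = min(0.71, 0.00) = 0.00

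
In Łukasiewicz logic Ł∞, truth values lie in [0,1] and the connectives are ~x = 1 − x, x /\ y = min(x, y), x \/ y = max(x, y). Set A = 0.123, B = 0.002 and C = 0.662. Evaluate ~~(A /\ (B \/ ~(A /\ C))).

A /\ C = min(0.123, 0.662) = 0.123
~(A /\ C) = 1 − 0.123 = 0.877
B \/ ~(A /\ C) = max(0.002, 0.877) = 0.877
A /\ (B \/ ~(A /\ C)) = min(0.123, 0.877) = 0.123
~(A /\ (B \/ ~(A /\ C))) = 1 − 0.123 = 0.877
~~(A /\ (B \/ ~(A /\ C))) = 1 − 0.877 = 0.123

0.123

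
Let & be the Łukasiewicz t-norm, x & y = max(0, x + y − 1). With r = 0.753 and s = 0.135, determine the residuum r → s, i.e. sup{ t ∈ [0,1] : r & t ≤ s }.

The residuum of the Łukasiewicz t-norm gives the supremum: min(1, 1 − 0.753 + 0.135).
1 − 0.753 + 0.135 = 0.382, so t = min(1, 0.382) = 0.382.
Check: 0.753 & 0.382 = max(0, 0.135) = 0.135 ≤ 0.135.

0.382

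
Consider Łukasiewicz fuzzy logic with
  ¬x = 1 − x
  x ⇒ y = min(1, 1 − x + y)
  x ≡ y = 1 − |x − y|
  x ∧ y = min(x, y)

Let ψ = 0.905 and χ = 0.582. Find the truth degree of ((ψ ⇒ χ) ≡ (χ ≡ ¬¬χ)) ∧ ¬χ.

ψ ⇒ χ = min(1, 1 − 0.905 + 0.582) = min(1, 0.677) = 0.677
¬χ = 1 − 0.582 = 0.418
¬¬χ = 1 − 0.418 = 0.582
χ ≡ ¬¬χ = 1 − |0.582 − 0.582| = 1 − 0.000 = 1.000
(ψ ⇒ χ) ≡ (χ ≡ ¬¬χ) = 1 − |0.677 − 1.000| = 1 − 0.323 = 0.677
((ψ ⇒ χ) ≡ (χ ≡ ¬¬χ)) ∧ ¬χ = min(0.677, 0.418) = 0.418

0.418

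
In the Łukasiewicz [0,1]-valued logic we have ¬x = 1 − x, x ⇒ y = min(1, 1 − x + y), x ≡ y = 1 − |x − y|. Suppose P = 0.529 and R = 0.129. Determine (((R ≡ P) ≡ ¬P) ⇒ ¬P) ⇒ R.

R ≡ P = 1 − |0.129 − 0.529| = 1 − 0.400 = 0.600
¬P = 1 − 0.529 = 0.471
(R ≡ P) ≡ ¬P = 1 − |0.600 − 0.471| = 1 − 0.129 = 0.871
((R ≡ P) ≡ ¬P) ⇒ ¬P = min(1, 1 − 0.871 + 0.471) = min(1, 0.600) = 0.600
(((R ≡ P) ≡ ¬P) ⇒ ¬P) ⇒ R = min(1, 1 − 0.600 + 0.129) = min(1, 0.529) = 0.529

0.529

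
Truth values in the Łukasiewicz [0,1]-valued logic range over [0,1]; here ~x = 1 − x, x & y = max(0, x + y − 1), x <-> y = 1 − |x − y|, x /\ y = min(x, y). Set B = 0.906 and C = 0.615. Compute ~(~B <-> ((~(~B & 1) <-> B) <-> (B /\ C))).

~B = 1 − 0.906 = 0.094
~B & 1 = max(0, 0.094 + 1.000 − 1) = max(0, 0.094) = 0.094
~(~B & 1) = 1 − 0.094 = 0.906
~(~B & 1) <-> B = 1 − |0.906 − 0.906| = 1 − 0.000 = 1.000
B /\ C = min(0.906, 0.615) = 0.615
(~(~B & 1) <-> B) <-> (B /\ C) = 1 − |1.000 − 0.615| = 1 − 0.385 = 0.615
~B <-> ((~(~B & 1) <-> B) <-> (B /\ C)) = 1 − |0.094 − 0.615| = 1 − 0.521 = 0.479
~(~B <-> ((~(~B & 1) <-> B) <-> (B /\ C))) = 1 − 0.479 = 0.521

0.521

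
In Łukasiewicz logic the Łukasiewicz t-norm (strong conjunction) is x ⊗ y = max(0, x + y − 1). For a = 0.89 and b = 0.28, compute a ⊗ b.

a ⊗ b = max(0, 0.89 + 0.28 − 1) = max(0, 0.17) = 0.17
For comparison, the Gödel (minimum) t-norm min(x, y) would give 0.28.

0.17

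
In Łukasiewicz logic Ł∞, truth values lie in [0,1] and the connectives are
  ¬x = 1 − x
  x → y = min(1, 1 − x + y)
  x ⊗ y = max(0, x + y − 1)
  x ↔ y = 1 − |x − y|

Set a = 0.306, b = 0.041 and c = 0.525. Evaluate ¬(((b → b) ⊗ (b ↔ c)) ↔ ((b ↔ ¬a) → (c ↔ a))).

0.484

b → b = min(1, 1 − 0.041 + 0.041) = min(1, 1.000) = 1.000
b ↔ c = 1 − |0.041 − 0.525| = 1 − 0.484 = 0.516
(b → b) ⊗ (b ↔ c) = max(0, 1.000 + 0.516 − 1) = max(0, 0.516) = 0.516
¬a = 1 − 0.306 = 0.694
b ↔ ¬a = 1 − |0.041 − 0.694| = 1 − 0.653 = 0.347
c ↔ a = 1 − |0.525 − 0.306| = 1 − 0.219 = 0.781
(b ↔ ¬a) → (c ↔ a) = min(1, 1 − 0.347 + 0.781) = min(1, 1.434) = 1.000
((b → b) ⊗ (b ↔ c)) ↔ ((b ↔ ¬a) → (c ↔ a)) = 1 − |0.516 − 1.000| = 1 − 0.484 = 0.516
¬(((b → b) ⊗ (b ↔ c)) ↔ ((b ↔ ¬a) → (c ↔ a))) = 1 − 0.516 = 0.484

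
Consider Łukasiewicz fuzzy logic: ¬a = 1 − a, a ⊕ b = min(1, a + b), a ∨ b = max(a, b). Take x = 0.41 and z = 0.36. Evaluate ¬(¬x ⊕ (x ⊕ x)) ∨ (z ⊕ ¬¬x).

0.77

¬x = 1 − 0.41 = 0.59
x ⊕ x = min(1, 0.41 + 0.41) = min(1, 0.82) = 0.82
¬x ⊕ (x ⊕ x) = min(1, 0.59 + 0.82) = min(1, 1.41) = 1.00
¬(¬x ⊕ (x ⊕ x)) = 1 − 1.00 = 0.00
¬¬x = 1 − 0.59 = 0.41
z ⊕ ¬¬x = min(1, 0.36 + 0.41) = min(1, 0.77) = 0.77
¬(¬x ⊕ (x ⊕ x)) ∨ (z ⊕ ¬¬x) = max(0.00, 0.77) = 0.77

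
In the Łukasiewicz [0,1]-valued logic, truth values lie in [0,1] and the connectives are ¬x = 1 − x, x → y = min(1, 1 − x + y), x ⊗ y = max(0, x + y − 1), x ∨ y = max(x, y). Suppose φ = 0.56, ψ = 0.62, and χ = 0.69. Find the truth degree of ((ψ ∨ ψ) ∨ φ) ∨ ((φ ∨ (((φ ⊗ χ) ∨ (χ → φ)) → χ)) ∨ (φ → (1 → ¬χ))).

ψ ∨ ψ = max(0.62, 0.62) = 0.62
(ψ ∨ ψ) ∨ φ = max(0.62, 0.56) = 0.62
φ ⊗ χ = max(0, 0.56 + 0.69 − 1) = max(0, 0.25) = 0.25
χ → φ = min(1, 1 − 0.69 + 0.56) = min(1, 0.87) = 0.87
(φ ⊗ χ) ∨ (χ → φ) = max(0.25, 0.87) = 0.87
((φ ⊗ χ) ∨ (χ → φ)) → χ = min(1, 1 − 0.87 + 0.69) = min(1, 0.82) = 0.82
φ ∨ (((φ ⊗ χ) ∨ (χ → φ)) → χ) = max(0.56, 0.82) = 0.82
¬χ = 1 − 0.69 = 0.31
1 → ¬χ = min(1, 1 − 1.00 + 0.31) = min(1, 0.31) = 0.31
φ → (1 → ¬χ) = min(1, 1 − 0.56 + 0.31) = min(1, 0.75) = 0.75
(φ ∨ (((φ ⊗ χ) ∨ (χ → φ)) → χ)) ∨ (φ → (1 → ¬χ)) = max(0.82, 0.75) = 0.82
((ψ ∨ ψ) ∨ φ) ∨ ((φ ∨ (((φ ⊗ χ) ∨ (χ → φ)) → χ)) ∨ (φ → (1 → ¬χ))) = max(0.62, 0.82) = 0.82

0.82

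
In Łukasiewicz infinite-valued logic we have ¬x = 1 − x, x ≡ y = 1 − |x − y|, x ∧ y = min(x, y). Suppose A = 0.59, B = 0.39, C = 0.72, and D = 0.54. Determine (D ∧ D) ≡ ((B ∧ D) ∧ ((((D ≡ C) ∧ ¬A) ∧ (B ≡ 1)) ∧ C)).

D ∧ D = min(0.54, 0.54) = 0.54
B ∧ D = min(0.39, 0.54) = 0.39
D ≡ C = 1 − |0.54 − 0.72| = 1 − 0.18 = 0.82
¬A = 1 − 0.59 = 0.41
(D ≡ C) ∧ ¬A = min(0.82, 0.41) = 0.41
B ≡ 1 = 1 − |0.39 − 1.00| = 1 − 0.61 = 0.39
((D ≡ C) ∧ ¬A) ∧ (B ≡ 1) = min(0.41, 0.39) = 0.39
(((D ≡ C) ∧ ¬A) ∧ (B ≡ 1)) ∧ C = min(0.39, 0.72) = 0.39
(B ∧ D) ∧ ((((D ≡ C) ∧ ¬A) ∧ (B ≡ 1)) ∧ C) = min(0.39, 0.39) = 0.39
(D ∧ D) ≡ ((B ∧ D) ∧ ((((D ≡ C) ∧ ¬A) ∧ (B ≡ 1)) ∧ C)) = 1 − |0.54 − 0.39| = 1 − 0.15 = 0.85

0.85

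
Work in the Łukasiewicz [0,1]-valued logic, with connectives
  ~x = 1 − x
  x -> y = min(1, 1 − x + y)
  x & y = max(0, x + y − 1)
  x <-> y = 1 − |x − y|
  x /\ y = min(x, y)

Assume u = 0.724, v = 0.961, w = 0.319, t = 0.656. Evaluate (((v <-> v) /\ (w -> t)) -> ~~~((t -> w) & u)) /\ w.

0.319

v <-> v = 1 − |0.961 − 0.961| = 1 − 0.000 = 1.000
w -> t = min(1, 1 − 0.319 + 0.656) = min(1, 1.337) = 1.000
(v <-> v) /\ (w -> t) = min(1.000, 1.000) = 1.000
t -> w = min(1, 1 − 0.656 + 0.319) = min(1, 0.663) = 0.663
(t -> w) & u = max(0, 0.663 + 0.724 − 1) = max(0, 0.387) = 0.387
~((t -> w) & u) = 1 − 0.387 = 0.613
~~((t -> w) & u) = 1 − 0.613 = 0.387
~~~((t -> w) & u) = 1 − 0.387 = 0.613
((v <-> v) /\ (w -> t)) -> ~~~((t -> w) & u) = min(1, 1 − 1.000 + 0.613) = min(1, 0.613) = 0.613
(((v <-> v) /\ (w -> t)) -> ~~~((t -> w) & u)) /\ w = min(0.613, 0.319) = 0.319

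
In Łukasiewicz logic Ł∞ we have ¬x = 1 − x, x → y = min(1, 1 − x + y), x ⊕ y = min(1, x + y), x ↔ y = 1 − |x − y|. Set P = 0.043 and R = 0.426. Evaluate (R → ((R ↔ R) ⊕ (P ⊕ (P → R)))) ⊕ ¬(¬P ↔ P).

R ↔ R = 1 − |0.426 − 0.426| = 1 − 0.000 = 1.000
P → R = min(1, 1 − 0.043 + 0.426) = min(1, 1.383) = 1.000
P ⊕ (P → R) = min(1, 0.043 + 1.000) = min(1, 1.043) = 1.000
(R ↔ R) ⊕ (P ⊕ (P → R)) = min(1, 1.000 + 1.000) = min(1, 2.000) = 1.000
R → ((R ↔ R) ⊕ (P ⊕ (P → R))) = min(1, 1 − 0.426 + 1.000) = min(1, 1.574) = 1.000
¬P = 1 − 0.043 = 0.957
¬P ↔ P = 1 − |0.957 − 0.043| = 1 − 0.914 = 0.086
¬(¬P ↔ P) = 1 − 0.086 = 0.914
(R → ((R ↔ R) ⊕ (P ⊕ (P → R)))) ⊕ ¬(¬P ↔ P) = min(1, 1.000 + 0.914) = min(1, 1.914) = 1.000

1.000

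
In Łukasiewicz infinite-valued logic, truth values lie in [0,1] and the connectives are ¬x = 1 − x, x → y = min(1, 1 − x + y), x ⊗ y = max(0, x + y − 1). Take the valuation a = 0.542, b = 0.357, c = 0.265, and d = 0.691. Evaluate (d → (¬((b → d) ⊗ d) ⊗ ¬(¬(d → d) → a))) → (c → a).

1.000

b → d = min(1, 1 − 0.357 + 0.691) = min(1, 1.334) = 1.000
(b → d) ⊗ d = max(0, 1.000 + 0.691 − 1) = max(0, 0.691) = 0.691
¬((b → d) ⊗ d) = 1 − 0.691 = 0.309
d → d = min(1, 1 − 0.691 + 0.691) = min(1, 1.000) = 1.000
¬(d → d) = 1 − 1.000 = 0.000
¬(d → d) → a = min(1, 1 − 0.000 + 0.542) = min(1, 1.542) = 1.000
¬(¬(d → d) → a) = 1 − 1.000 = 0.000
¬((b → d) ⊗ d) ⊗ ¬(¬(d → d) → a) = max(0, 0.309 + 0.000 − 1) = max(0, -0.691) = 0.000
d → (¬((b → d) ⊗ d) ⊗ ¬(¬(d → d) → a)) = min(1, 1 − 0.691 + 0.000) = min(1, 0.309) = 0.309
c → a = min(1, 1 − 0.265 + 0.542) = min(1, 1.277) = 1.000
(d → (¬((b → d) ⊗ d) ⊗ ¬(¬(d → d) → a))) → (c → a) = min(1, 1 − 0.309 + 1.000) = min(1, 1.691) = 1.000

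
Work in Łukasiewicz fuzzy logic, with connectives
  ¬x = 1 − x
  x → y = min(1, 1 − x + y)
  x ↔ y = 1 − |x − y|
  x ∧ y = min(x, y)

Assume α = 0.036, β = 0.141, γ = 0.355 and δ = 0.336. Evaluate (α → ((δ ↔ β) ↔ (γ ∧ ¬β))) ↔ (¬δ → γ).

0.691

δ ↔ β = 1 − |0.336 − 0.141| = 1 − 0.195 = 0.805
¬β = 1 − 0.141 = 0.859
γ ∧ ¬β = min(0.355, 0.859) = 0.355
(δ ↔ β) ↔ (γ ∧ ¬β) = 1 − |0.805 − 0.355| = 1 − 0.450 = 0.550
α → ((δ ↔ β) ↔ (γ ∧ ¬β)) = min(1, 1 − 0.036 + 0.550) = min(1, 1.514) = 1.000
¬δ = 1 − 0.336 = 0.664
¬δ → γ = min(1, 1 − 0.664 + 0.355) = min(1, 0.691) = 0.691
(α → ((δ ↔ β) ↔ (γ ∧ ¬β))) ↔ (¬δ → γ) = 1 − |1.000 − 0.691| = 1 − 0.309 = 0.691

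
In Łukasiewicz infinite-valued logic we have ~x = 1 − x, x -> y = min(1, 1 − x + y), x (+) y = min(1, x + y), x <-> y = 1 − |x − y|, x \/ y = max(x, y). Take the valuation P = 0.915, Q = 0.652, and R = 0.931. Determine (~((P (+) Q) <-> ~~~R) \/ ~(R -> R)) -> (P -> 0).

P (+) Q = min(1, 0.915 + 0.652) = min(1, 1.567) = 1.000
~R = 1 − 0.931 = 0.069
~~R = 1 − 0.069 = 0.931
~~~R = 1 − 0.931 = 0.069
(P (+) Q) <-> ~~~R = 1 − |1.000 − 0.069| = 1 − 0.931 = 0.069
~((P (+) Q) <-> ~~~R) = 1 − 0.069 = 0.931
R -> R = min(1, 1 − 0.931 + 0.931) = min(1, 1.000) = 1.000
~(R -> R) = 1 − 1.000 = 0.000
~((P (+) Q) <-> ~~~R) \/ ~(R -> R) = max(0.931, 0.000) = 0.931
P -> 0 = min(1, 1 − 0.915 + 0.000) = min(1, 0.085) = 0.085
(~((P (+) Q) <-> ~~~R) \/ ~(R -> R)) -> (P -> 0) = min(1, 1 − 0.931 + 0.085) = min(1, 0.154) = 0.154

0.154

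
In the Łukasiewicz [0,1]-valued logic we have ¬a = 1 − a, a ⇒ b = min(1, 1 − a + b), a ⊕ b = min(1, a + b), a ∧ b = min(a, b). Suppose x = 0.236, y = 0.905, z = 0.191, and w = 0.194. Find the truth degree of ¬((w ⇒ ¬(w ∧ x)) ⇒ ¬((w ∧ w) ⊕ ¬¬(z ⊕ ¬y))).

w ∧ x = min(0.194, 0.236) = 0.194
¬(w ∧ x) = 1 − 0.194 = 0.806
w ⇒ ¬(w ∧ x) = min(1, 1 − 0.194 + 0.806) = min(1, 1.612) = 1.000
w ∧ w = min(0.194, 0.194) = 0.194
¬y = 1 − 0.905 = 0.095
z ⊕ ¬y = min(1, 0.191 + 0.095) = min(1, 0.286) = 0.286
¬(z ⊕ ¬y) = 1 − 0.286 = 0.714
¬¬(z ⊕ ¬y) = 1 − 0.714 = 0.286
(w ∧ w) ⊕ ¬¬(z ⊕ ¬y) = min(1, 0.194 + 0.286) = min(1, 0.480) = 0.480
¬((w ∧ w) ⊕ ¬¬(z ⊕ ¬y)) = 1 − 0.480 = 0.520
(w ⇒ ¬(w ∧ x)) ⇒ ¬((w ∧ w) ⊕ ¬¬(z ⊕ ¬y)) = min(1, 1 − 1.000 + 0.520) = min(1, 0.520) = 0.520
¬((w ⇒ ¬(w ∧ x)) ⇒ ¬((w ∧ w) ⊕ ¬¬(z ⊕ ¬y))) = 1 − 0.520 = 0.480

0.480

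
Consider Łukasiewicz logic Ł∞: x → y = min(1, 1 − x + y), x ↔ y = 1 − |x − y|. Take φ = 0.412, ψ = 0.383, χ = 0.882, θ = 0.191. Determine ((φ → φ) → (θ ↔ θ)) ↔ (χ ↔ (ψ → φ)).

0.882

φ → φ = min(1, 1 − 0.412 + 0.412) = min(1, 1.000) = 1.000
θ ↔ θ = 1 − |0.191 − 0.191| = 1 − 0.000 = 1.000
(φ → φ) → (θ ↔ θ) = min(1, 1 − 1.000 + 1.000) = min(1, 1.000) = 1.000
ψ → φ = min(1, 1 − 0.383 + 0.412) = min(1, 1.029) = 1.000
χ ↔ (ψ → φ) = 1 − |0.882 − 1.000| = 1 − 0.118 = 0.882
((φ → φ) → (θ ↔ θ)) ↔ (χ ↔ (ψ → φ)) = 1 − |1.000 − 0.882| = 1 − 0.118 = 0.882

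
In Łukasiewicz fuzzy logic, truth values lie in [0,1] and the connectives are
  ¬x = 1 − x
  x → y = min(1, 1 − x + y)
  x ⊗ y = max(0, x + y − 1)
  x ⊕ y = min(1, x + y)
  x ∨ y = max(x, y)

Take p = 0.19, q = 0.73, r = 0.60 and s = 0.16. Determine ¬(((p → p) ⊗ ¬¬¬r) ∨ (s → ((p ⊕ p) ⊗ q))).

p → p = min(1, 1 − 0.19 + 0.19) = min(1, 1.00) = 1.00
¬r = 1 − 0.60 = 0.40
¬¬r = 1 − 0.40 = 0.60
¬¬¬r = 1 − 0.60 = 0.40
(p → p) ⊗ ¬¬¬r = max(0, 1.00 + 0.40 − 1) = max(0, 0.40) = 0.40
p ⊕ p = min(1, 0.19 + 0.19) = min(1, 0.38) = 0.38
(p ⊕ p) ⊗ q = max(0, 0.38 + 0.73 − 1) = max(0, 0.11) = 0.11
s → ((p ⊕ p) ⊗ q) = min(1, 1 − 0.16 + 0.11) = min(1, 0.95) = 0.95
((p → p) ⊗ ¬¬¬r) ∨ (s → ((p ⊕ p) ⊗ q)) = max(0.40, 0.95) = 0.95
¬(((p → p) ⊗ ¬¬¬r) ∨ (s → ((p ⊕ p) ⊗ q))) = 1 − 0.95 = 0.05

0.05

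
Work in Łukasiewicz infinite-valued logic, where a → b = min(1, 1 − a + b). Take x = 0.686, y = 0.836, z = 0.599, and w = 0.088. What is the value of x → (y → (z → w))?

z → w = min(1, 1 − 0.599 + 0.088) = min(1, 0.489) = 0.489
y → (z → w) = min(1, 1 − 0.836 + 0.489) = min(1, 0.653) = 0.653
x → (y → (z → w)) = min(1, 1 − 0.686 + 0.653) = min(1, 0.967) = 0.967

0.967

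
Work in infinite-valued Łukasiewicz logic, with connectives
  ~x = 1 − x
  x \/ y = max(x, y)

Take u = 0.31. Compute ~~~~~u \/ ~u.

~u = 1 − 0.31 = 0.69
~~u = 1 − 0.69 = 0.31
~~~u = 1 − 0.31 = 0.69
~~~~u = 1 − 0.69 = 0.31
~~~~~u = 1 − 0.31 = 0.69
~~~~~u \/ ~u = max(0.69, 0.69) = 0.69

0.69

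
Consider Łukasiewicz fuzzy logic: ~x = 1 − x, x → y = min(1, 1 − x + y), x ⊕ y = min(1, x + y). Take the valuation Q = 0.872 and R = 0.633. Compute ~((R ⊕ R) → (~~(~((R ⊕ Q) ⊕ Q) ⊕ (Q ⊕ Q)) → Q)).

0.128

R ⊕ R = min(1, 0.633 + 0.633) = min(1, 1.266) = 1.000
R ⊕ Q = min(1, 0.633 + 0.872) = min(1, 1.505) = 1.000
(R ⊕ Q) ⊕ Q = min(1, 1.000 + 0.872) = min(1, 1.872) = 1.000
~((R ⊕ Q) ⊕ Q) = 1 − 1.000 = 0.000
Q ⊕ Q = min(1, 0.872 + 0.872) = min(1, 1.744) = 1.000
~((R ⊕ Q) ⊕ Q) ⊕ (Q ⊕ Q) = min(1, 0.000 + 1.000) = min(1, 1.000) = 1.000
~(~((R ⊕ Q) ⊕ Q) ⊕ (Q ⊕ Q)) = 1 − 1.000 = 0.000
~~(~((R ⊕ Q) ⊕ Q) ⊕ (Q ⊕ Q)) = 1 − 0.000 = 1.000
~~(~((R ⊕ Q) ⊕ Q) ⊕ (Q ⊕ Q)) → Q = min(1, 1 − 1.000 + 0.872) = min(1, 0.872) = 0.872
(R ⊕ R) → (~~(~((R ⊕ Q) ⊕ Q) ⊕ (Q ⊕ Q)) → Q) = min(1, 1 − 1.000 + 0.872) = min(1, 0.872) = 0.872
~((R ⊕ R) → (~~(~((R ⊕ Q) ⊕ Q) ⊕ (Q ⊕ Q)) → Q)) = 1 − 0.872 = 0.128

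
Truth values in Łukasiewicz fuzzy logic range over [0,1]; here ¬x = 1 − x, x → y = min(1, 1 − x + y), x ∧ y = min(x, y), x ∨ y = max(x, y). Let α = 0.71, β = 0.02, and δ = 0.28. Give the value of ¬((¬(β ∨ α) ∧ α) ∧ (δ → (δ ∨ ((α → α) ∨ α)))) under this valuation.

β ∨ α = max(0.02, 0.71) = 0.71
¬(β ∨ α) = 1 − 0.71 = 0.29
¬(β ∨ α) ∧ α = min(0.29, 0.71) = 0.29
α → α = min(1, 1 − 0.71 + 0.71) = min(1, 1.00) = 1.00
(α → α) ∨ α = max(1.00, 0.71) = 1.00
δ ∨ ((α → α) ∨ α) = max(0.28, 1.00) = 1.00
δ → (δ ∨ ((α → α) ∨ α)) = min(1, 1 − 0.28 + 1.00) = min(1, 1.72) = 1.00
(¬(β ∨ α) ∧ α) ∧ (δ → (δ ∨ ((α → α) ∨ α))) = min(0.29, 1.00) = 0.29
¬((¬(β ∨ α) ∧ α) ∧ (δ → (δ ∨ ((α → α) ∨ α)))) = 1 − 0.29 = 0.71

0.71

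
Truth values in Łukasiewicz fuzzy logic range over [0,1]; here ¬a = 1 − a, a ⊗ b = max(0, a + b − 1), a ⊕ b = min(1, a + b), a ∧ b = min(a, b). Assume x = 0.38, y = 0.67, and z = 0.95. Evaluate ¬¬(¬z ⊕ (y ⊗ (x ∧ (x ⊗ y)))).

¬z = 1 − 0.95 = 0.05
x ⊗ y = max(0, 0.38 + 0.67 − 1) = max(0, 0.05) = 0.05
x ∧ (x ⊗ y) = min(0.38, 0.05) = 0.05
y ⊗ (x ∧ (x ⊗ y)) = max(0, 0.67 + 0.05 − 1) = max(0, -0.28) = 0.00
¬z ⊕ (y ⊗ (x ∧ (x ⊗ y))) = min(1, 0.05 + 0.00) = min(1, 0.05) = 0.05
¬(¬z ⊕ (y ⊗ (x ∧ (x ⊗ y)))) = 1 − 0.05 = 0.95
¬¬(¬z ⊕ (y ⊗ (x ∧ (x ⊗ y)))) = 1 − 0.95 = 0.05

0.05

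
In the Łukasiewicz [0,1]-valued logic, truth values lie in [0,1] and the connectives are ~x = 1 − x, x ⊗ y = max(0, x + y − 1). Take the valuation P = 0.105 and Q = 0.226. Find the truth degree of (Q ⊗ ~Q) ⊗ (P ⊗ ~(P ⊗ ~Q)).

~Q = 1 − 0.226 = 0.774
Q ⊗ ~Q = max(0, 0.226 + 0.774 − 1) = max(0, 0.000) = 0.000
P ⊗ ~Q = max(0, 0.105 + 0.774 − 1) = max(0, -0.121) = 0.000
~(P ⊗ ~Q) = 1 − 0.000 = 1.000
P ⊗ ~(P ⊗ ~Q) = max(0, 0.105 + 1.000 − 1) = max(0, 0.105) = 0.105
(Q ⊗ ~Q) ⊗ (P ⊗ ~(P ⊗ ~Q)) = max(0, 0.000 + 0.105 − 1) = max(0, -0.895) = 0.000

0.000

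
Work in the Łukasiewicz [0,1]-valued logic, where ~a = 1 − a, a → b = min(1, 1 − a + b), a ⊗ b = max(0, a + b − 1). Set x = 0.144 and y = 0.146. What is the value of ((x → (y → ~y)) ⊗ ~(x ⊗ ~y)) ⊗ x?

0.144

~y = 1 − 0.146 = 0.854
y → ~y = min(1, 1 − 0.146 + 0.854) = min(1, 1.708) = 1.000
x → (y → ~y) = min(1, 1 − 0.144 + 1.000) = min(1, 1.856) = 1.000
x ⊗ ~y = max(0, 0.144 + 0.854 − 1) = max(0, -0.002) = 0.000
~(x ⊗ ~y) = 1 − 0.000 = 1.000
(x → (y → ~y)) ⊗ ~(x ⊗ ~y) = max(0, 1.000 + 1.000 − 1) = max(0, 1.000) = 1.000
((x → (y → ~y)) ⊗ ~(x ⊗ ~y)) ⊗ x = max(0, 1.000 + 0.144 − 1) = max(0, 0.144) = 0.144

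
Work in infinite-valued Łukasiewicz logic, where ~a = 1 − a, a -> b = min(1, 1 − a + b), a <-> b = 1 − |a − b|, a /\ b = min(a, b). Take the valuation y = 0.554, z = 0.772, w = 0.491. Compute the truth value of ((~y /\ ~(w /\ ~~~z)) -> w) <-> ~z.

~y = 1 − 0.554 = 0.446
~z = 1 − 0.772 = 0.228
~~z = 1 − 0.228 = 0.772
~~~z = 1 − 0.772 = 0.228
w /\ ~~~z = min(0.491, 0.228) = 0.228
~(w /\ ~~~z) = 1 − 0.228 = 0.772
~y /\ ~(w /\ ~~~z) = min(0.446, 0.772) = 0.446
(~y /\ ~(w /\ ~~~z)) -> w = min(1, 1 − 0.446 + 0.491) = min(1, 1.045) = 1.000
((~y /\ ~(w /\ ~~~z)) -> w) <-> ~z = 1 − |1.000 − 0.228| = 1 − 0.772 = 0.228

0.228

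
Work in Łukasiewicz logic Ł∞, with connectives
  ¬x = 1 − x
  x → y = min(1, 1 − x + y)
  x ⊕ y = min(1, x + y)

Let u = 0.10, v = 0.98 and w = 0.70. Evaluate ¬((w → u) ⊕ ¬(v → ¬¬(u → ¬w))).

w → u = min(1, 1 − 0.70 + 0.10) = min(1, 0.40) = 0.40
¬w = 1 − 0.70 = 0.30
u → ¬w = min(1, 1 − 0.10 + 0.30) = min(1, 1.20) = 1.00
¬(u → ¬w) = 1 − 1.00 = 0.00
¬¬(u → ¬w) = 1 − 0.00 = 1.00
v → ¬¬(u → ¬w) = min(1, 1 − 0.98 + 1.00) = min(1, 1.02) = 1.00
¬(v → ¬¬(u → ¬w)) = 1 − 1.00 = 0.00
(w → u) ⊕ ¬(v → ¬¬(u → ¬w)) = min(1, 0.40 + 0.00) = min(1, 0.40) = 0.40
¬((w → u) ⊕ ¬(v → ¬¬(u → ¬w))) = 1 − 0.40 = 0.60

0.60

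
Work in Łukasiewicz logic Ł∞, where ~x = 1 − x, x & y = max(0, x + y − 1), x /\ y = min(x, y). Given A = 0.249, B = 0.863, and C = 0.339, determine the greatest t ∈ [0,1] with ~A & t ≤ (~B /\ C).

0.386

~A = 1 − 0.249 = 0.751
So the left factor is ~A = 0.751.
~B = 1 − 0.863 = 0.137
~B /\ C = min(0.137, 0.339) = 0.137
So the right-hand bound is ~B /\ C = 0.137.
The residuum of the Łukasiewicz t-norm gives the supremum: min(1, 1 − 0.751 + 0.137).
1 − 0.751 + 0.137 = 0.386, so t = min(1, 0.386) = 0.386.
Check: 0.751 & 0.386 = max(0, 0.137) = 0.137 ≤ 0.137.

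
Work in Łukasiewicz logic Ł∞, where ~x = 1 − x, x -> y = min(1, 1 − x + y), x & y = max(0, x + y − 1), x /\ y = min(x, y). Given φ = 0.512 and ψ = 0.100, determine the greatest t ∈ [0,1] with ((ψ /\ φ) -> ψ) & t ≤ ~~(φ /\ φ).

ψ /\ φ = min(0.100, 0.512) = 0.100
(ψ /\ φ) -> ψ = min(1, 1 − 0.100 + 0.100) = min(1, 1.000) = 1.000
So the left factor is (ψ /\ φ) -> ψ = 1.000.
φ /\ φ = min(0.512, 0.512) = 0.512
~(φ /\ φ) = 1 − 0.512 = 0.488
~~(φ /\ φ) = 1 − 0.488 = 0.512
So the right-hand bound is ~~(φ /\ φ) = 0.512.
The residuum of the Łukasiewicz t-norm gives the supremum: min(1, 1 − 1.000 + 0.512).
1 − 1.000 + 0.512 = 0.512, so t = min(1, 0.512) = 0.512.
Check: 1.000 & 0.512 = max(0, 0.512) = 0.512 ≤ 0.512.

0.512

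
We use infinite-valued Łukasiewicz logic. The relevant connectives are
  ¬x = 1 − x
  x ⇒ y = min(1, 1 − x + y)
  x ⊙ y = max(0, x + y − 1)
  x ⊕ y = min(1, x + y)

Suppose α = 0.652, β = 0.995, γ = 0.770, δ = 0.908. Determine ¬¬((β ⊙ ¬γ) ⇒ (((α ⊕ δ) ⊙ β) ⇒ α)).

1.000

¬γ = 1 − 0.770 = 0.230
β ⊙ ¬γ = max(0, 0.995 + 0.230 − 1) = max(0, 0.225) = 0.225
α ⊕ δ = min(1, 0.652 + 0.908) = min(1, 1.560) = 1.000
(α ⊕ δ) ⊙ β = max(0, 1.000 + 0.995 − 1) = max(0, 0.995) = 0.995
((α ⊕ δ) ⊙ β) ⇒ α = min(1, 1 − 0.995 + 0.652) = min(1, 0.657) = 0.657
(β ⊙ ¬γ) ⇒ (((α ⊕ δ) ⊙ β) ⇒ α) = min(1, 1 − 0.225 + 0.657) = min(1, 1.432) = 1.000
¬((β ⊙ ¬γ) ⇒ (((α ⊕ δ) ⊙ β) ⇒ α)) = 1 − 1.000 = 0.000
¬¬((β ⊙ ¬γ) ⇒ (((α ⊕ δ) ⊙ β) ⇒ α)) = 1 − 0.000 = 1.000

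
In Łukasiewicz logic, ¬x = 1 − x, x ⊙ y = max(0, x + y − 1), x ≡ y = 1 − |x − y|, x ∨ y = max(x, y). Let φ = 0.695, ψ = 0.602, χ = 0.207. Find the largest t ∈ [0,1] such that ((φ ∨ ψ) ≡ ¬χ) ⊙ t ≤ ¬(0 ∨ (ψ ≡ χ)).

φ ∨ ψ = max(0.695, 0.602) = 0.695
¬χ = 1 − 0.207 = 0.793
(φ ∨ ψ) ≡ ¬χ = 1 − |0.695 − 0.793| = 1 − 0.098 = 0.902
So the left factor is (φ ∨ ψ) ≡ ¬χ = 0.902.
ψ ≡ χ = 1 − |0.602 − 0.207| = 1 − 0.395 = 0.605
0 ∨ (ψ ≡ χ) = max(0.000, 0.605) = 0.605
¬(0 ∨ (ψ ≡ χ)) = 1 − 0.605 = 0.395
So the right-hand bound is ¬(0 ∨ (ψ ≡ χ)) = 0.395.
The residuum of the Łukasiewicz t-norm gives the supremum: min(1, 1 − 0.902 + 0.395).
1 − 0.902 + 0.395 = 0.493, so t = min(1, 0.493) = 0.493.
Check: 0.902 ⊙ 0.493 = max(0, 0.395) = 0.395 ≤ 0.395.

0.493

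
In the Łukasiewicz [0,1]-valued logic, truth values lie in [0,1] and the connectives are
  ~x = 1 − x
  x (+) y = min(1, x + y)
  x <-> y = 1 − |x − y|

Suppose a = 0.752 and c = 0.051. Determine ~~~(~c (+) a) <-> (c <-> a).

~c = 1 − 0.051 = 0.949
~c (+) a = min(1, 0.949 + 0.752) = min(1, 1.701) = 1.000
~(~c (+) a) = 1 − 1.000 = 0.000
~~(~c (+) a) = 1 − 0.000 = 1.000
~~~(~c (+) a) = 1 − 1.000 = 0.000
c <-> a = 1 − |0.051 − 0.752| = 1 − 0.701 = 0.299
~~~(~c (+) a) <-> (c <-> a) = 1 − |0.000 − 0.299| = 1 − 0.299 = 0.701

0.701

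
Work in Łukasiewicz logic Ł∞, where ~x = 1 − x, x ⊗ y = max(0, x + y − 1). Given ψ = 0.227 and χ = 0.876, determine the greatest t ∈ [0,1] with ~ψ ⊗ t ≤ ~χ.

~ψ = 1 − 0.227 = 0.773
So the left factor is ~ψ = 0.773.
~χ = 1 − 0.876 = 0.124
So the right-hand bound is ~χ = 0.124.
The residuum of the Łukasiewicz t-norm gives the supremum: min(1, 1 − 0.773 + 0.124).
1 − 0.773 + 0.124 = 0.351, so t = min(1, 0.351) = 0.351.
Check: 0.773 ⊗ 0.351 = max(0, 0.124) = 0.124 ≤ 0.124.

0.351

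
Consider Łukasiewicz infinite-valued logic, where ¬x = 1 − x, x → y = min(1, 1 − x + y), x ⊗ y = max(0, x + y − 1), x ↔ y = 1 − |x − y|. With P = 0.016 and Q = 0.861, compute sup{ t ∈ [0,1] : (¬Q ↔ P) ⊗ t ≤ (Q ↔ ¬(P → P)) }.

0.262

¬Q = 1 − 0.861 = 0.139
¬Q ↔ P = 1 − |0.139 − 0.016| = 1 − 0.123 = 0.877
So the left factor is ¬Q ↔ P = 0.877.
P → P = min(1, 1 − 0.016 + 0.016) = min(1, 1.000) = 1.000
¬(P → P) = 1 − 1.000 = 0.000
Q ↔ ¬(P → P) = 1 − |0.861 − 0.000| = 1 − 0.861 = 0.139
So the right-hand bound is Q ↔ ¬(P → P) = 0.139.
The residuum of the Łukasiewicz t-norm gives the supremum: min(1, 1 − 0.877 + 0.139).
1 − 0.877 + 0.139 = 0.262, so t = min(1, 0.262) = 0.262.
Check: 0.877 ⊗ 0.262 = max(0, 0.139) = 0.139 ≤ 0.139.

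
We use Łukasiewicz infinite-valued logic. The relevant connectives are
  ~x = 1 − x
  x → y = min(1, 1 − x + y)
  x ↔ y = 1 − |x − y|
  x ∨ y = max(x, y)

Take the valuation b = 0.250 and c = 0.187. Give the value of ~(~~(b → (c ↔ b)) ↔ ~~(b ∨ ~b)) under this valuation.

0.250

c ↔ b = 1 − |0.187 − 0.250| = 1 − 0.063 = 0.937
b → (c ↔ b) = min(1, 1 − 0.250 + 0.937) = min(1, 1.687) = 1.000
~(b → (c ↔ b)) = 1 − 1.000 = 0.000
~~(b → (c ↔ b)) = 1 − 0.000 = 1.000
~b = 1 − 0.250 = 0.750
b ∨ ~b = max(0.250, 0.750) = 0.750
~(b ∨ ~b) = 1 − 0.750 = 0.250
~~(b ∨ ~b) = 1 − 0.250 = 0.750
~~(b → (c ↔ b)) ↔ ~~(b ∨ ~b) = 1 − |1.000 − 0.750| = 1 − 0.250 = 0.750
~(~~(b → (c ↔ b)) ↔ ~~(b ∨ ~b)) = 1 − 0.750 = 0.250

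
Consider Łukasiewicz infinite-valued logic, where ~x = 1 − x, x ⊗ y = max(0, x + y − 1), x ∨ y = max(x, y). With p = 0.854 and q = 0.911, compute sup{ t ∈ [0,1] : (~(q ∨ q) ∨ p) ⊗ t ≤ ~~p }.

q ∨ q = max(0.911, 0.911) = 0.911
~(q ∨ q) = 1 − 0.911 = 0.089
~(q ∨ q) ∨ p = max(0.089, 0.854) = 0.854
So the left factor is ~(q ∨ q) ∨ p = 0.854.
~p = 1 − 0.854 = 0.146
~~p = 1 − 0.146 = 0.854
So the right-hand bound is ~~p = 0.854.
The residuum of the Łukasiewicz t-norm gives the supremum: min(1, 1 − 0.854 + 0.854).
1 − 0.854 + 0.854 = 1.000, so t = min(1, 1.000) = 1.000.
Check: 0.854 ⊗ 1.000 = max(0, 0.854) = 0.854 ≤ 0.854.

1.000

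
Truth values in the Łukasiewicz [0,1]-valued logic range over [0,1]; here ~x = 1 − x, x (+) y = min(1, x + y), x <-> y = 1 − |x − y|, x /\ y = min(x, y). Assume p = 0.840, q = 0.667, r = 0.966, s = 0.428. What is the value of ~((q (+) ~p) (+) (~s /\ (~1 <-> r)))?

0.139

~p = 1 − 0.840 = 0.160
q (+) ~p = min(1, 0.667 + 0.160) = min(1, 0.827) = 0.827
~s = 1 − 0.428 = 0.572
~1 = 1 − 1.000 = 0.000
~1 <-> r = 1 − |0.000 − 0.966| = 1 − 0.966 = 0.034
~s /\ (~1 <-> r) = min(0.572, 0.034) = 0.034
(q (+) ~p) (+) (~s /\ (~1 <-> r)) = min(1, 0.827 + 0.034) = min(1, 0.861) = 0.861
~((q (+) ~p) (+) (~s /\ (~1 <-> r))) = 1 − 0.861 = 0.139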